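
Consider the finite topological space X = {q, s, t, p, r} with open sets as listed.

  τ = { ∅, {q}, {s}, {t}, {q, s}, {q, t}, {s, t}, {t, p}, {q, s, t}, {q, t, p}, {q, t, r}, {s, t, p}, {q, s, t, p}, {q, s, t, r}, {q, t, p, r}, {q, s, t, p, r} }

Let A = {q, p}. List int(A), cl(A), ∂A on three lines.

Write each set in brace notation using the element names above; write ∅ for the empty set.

open subsets of A: ∅, {q}; so int(A) = {q}
closure: X∖int(X∖A) = X∖{s, t} = {q, p, r}
∂A = {q, p, r} minus {q} = {p, r}

int(A) = {q}
cl(A)  = {q, p, r}
∂A     = {p, r}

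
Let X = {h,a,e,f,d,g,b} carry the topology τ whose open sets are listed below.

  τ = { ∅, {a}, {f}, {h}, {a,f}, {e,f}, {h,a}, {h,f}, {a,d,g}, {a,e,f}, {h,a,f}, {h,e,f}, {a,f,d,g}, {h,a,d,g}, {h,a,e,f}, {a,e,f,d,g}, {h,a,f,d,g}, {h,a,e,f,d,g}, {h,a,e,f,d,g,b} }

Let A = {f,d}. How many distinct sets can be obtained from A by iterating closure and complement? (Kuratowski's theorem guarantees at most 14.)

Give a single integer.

10

closure: X∖int(X∖A) = X∖{h,a} = {e,f,d,g,b}
Let k=closure and c=complement:
  1. A     = {f,d}
  2. kA    = {e,f,d,g,b}
  3. cA    = {h,a,e,g,b}
  4. ckA   = {h,a}
  5. kcA   = {h,a,e,d,g,b}
  6. kckA  = {h,a,d,g,b}
  7. ckcA  = {f}
  8. ckckA = {e,f}
  9. kckcA = {e,f,b}
  10. ckckcA = {h,a,d,g}
— saturated at 10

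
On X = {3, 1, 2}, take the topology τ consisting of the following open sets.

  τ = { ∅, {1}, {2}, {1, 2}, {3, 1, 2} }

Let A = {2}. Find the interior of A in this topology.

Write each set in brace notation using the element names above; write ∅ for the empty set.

interior: largest open inside A is {2} (from ∅, {2})

{2}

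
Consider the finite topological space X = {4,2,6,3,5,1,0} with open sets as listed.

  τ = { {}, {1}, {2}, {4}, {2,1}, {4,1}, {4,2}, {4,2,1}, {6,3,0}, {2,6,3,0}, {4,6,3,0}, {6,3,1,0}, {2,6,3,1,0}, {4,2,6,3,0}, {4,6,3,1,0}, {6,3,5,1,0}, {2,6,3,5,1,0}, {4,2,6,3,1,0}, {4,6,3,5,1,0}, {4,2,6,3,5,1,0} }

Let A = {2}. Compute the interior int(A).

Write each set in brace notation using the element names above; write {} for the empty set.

{2}

interior: largest open inside A is {2} (from {}, {2})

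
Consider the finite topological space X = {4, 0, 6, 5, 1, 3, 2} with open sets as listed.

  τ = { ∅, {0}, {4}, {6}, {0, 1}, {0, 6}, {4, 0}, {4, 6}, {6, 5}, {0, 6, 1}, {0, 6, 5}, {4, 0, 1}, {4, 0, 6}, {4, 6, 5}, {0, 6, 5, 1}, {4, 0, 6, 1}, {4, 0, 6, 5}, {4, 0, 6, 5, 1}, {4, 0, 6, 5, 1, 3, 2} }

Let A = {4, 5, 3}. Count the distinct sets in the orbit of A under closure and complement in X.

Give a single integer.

8

complement {0, 6, 1, 2}; its interior {0, 6, 1}; cl(A) = X∖{0, 6, 1} = {4, 5, 3, 2}
With k = closure, c = complement:
  1. A     = {4, 5, 3}
  2. kA    = {4, 5, 3, 2}
  3. cA    = {0, 6, 1, 2}
  4. ckA   = {0, 6, 1}
  5. kcA   = {0, 6, 5, 1, 3, 2}
  6. ckcA  = {4}
  7. kckcA = {4, 3, 2}
  8. ckckcA = {0, 6, 5, 1}
k, c of each give nothing new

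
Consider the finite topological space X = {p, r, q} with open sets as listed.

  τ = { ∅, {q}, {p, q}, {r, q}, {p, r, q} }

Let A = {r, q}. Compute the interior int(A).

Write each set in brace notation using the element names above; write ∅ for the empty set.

U open, U⊆A: ∅, {q}, {r, q}. int(A) = ⋃ = {r, q}

{r, q}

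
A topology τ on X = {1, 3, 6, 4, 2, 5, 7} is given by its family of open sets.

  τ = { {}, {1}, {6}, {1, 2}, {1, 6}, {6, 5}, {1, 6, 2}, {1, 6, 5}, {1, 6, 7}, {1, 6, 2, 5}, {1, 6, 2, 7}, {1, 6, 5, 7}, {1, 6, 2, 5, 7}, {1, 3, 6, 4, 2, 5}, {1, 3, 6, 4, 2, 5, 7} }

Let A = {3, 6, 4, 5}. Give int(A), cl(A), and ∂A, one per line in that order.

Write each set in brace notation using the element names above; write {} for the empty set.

int(A) = {6, 5}
cl(A)  = {3, 6, 4, 5, 7}
∂A     = {3, 4, 7}

opens ⊆ A: {}, {6}, {6, 5}; union → int = {6, 5}
complement {1, 2, 7}; its interior {1, 2}; cl(A) = X∖{1, 2} = {3, 6, 4, 5, 7}
boundary = {3, 6, 4, 5, 7} ∖ {6, 5} = {3, 4, 7}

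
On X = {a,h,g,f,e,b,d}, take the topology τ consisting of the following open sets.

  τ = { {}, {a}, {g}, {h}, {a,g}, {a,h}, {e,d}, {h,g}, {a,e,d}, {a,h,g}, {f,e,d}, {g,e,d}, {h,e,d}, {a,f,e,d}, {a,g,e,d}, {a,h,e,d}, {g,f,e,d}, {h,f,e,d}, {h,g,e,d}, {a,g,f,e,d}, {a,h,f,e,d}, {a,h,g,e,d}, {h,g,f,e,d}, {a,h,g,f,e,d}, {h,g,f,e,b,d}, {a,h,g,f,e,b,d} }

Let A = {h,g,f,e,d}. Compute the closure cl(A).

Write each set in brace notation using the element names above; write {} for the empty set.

{h,g,f,e,b,d}

X∖A={a,b}, int(X∖A)={a}, hence cl(A)={h,g,f,e,b,d}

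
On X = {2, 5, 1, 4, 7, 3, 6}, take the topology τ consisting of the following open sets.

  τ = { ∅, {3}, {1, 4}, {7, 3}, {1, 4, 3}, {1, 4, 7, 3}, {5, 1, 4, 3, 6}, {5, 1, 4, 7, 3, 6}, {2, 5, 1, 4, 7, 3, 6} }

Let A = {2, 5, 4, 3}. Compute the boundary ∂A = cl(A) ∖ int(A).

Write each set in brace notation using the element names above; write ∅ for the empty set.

{2, 5, 1, 4, 7, 6}

U open, U⊆A: ∅, {3}. int(A) = ⋃ = {3}
X∖A={1, 7, 6}, int(X∖A)=∅, hence cl(A)={2, 5, 1, 4, 7, 3, 6}
∂A: remove int from cl → {2, 5, 1, 4, 7, 6}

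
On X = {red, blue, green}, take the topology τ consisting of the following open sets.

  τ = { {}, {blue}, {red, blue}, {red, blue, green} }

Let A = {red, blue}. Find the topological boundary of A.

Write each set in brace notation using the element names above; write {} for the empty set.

open subsets of A: {}, {blue}, {red, blue}; so int(A) = {red, blue}
closure: X∖int(X∖A) = X∖{} = {red, blue, green}
∂A = {red, blue, green} minus {red, blue} = {green}

{green}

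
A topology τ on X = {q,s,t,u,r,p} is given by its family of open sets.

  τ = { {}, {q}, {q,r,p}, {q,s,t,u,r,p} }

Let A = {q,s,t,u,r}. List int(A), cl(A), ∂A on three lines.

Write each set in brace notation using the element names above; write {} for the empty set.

int(A) = {q}
cl(A)  = {q,s,t,u,r,p}
∂A     = {s,t,u,r,p}

open subsets of A: {}, {q}; so int(A) = {q}
closure: X∖int(X∖A) = X∖{} = {q,s,t,u,r,p}
∂A = {q,s,t,u,r,p} minus {q} = {s,t,u,r,p}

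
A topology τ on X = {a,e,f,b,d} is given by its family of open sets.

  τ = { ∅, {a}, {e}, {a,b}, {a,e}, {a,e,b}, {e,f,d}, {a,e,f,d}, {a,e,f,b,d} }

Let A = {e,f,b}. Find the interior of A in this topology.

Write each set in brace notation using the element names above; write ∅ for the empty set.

{e}

U open, U⊆A: ∅, {e}. int(A) = ⋃ = {e}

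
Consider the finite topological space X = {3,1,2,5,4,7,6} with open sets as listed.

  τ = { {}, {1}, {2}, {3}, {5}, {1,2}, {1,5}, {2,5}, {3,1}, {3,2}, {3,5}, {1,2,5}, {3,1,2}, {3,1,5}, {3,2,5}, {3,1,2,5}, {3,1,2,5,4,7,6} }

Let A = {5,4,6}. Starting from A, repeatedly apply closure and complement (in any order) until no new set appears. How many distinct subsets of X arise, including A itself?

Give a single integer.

6

cl via duality: int({3,1,2,7}) = {3,1,2}, so X∖{3,1,2} = {5,4,7,6}
Write k for closure, c for complement:
  1. A     = {5,4,6}
  2. kA    = {5,4,7,6}
  3. cA    = {3,1,2,7}
  4. ckA   = {3,1,2}
  5. kcA   = {3,1,2,4,7,6}
  6. ckcA  = {5}
applying k or c yields no new set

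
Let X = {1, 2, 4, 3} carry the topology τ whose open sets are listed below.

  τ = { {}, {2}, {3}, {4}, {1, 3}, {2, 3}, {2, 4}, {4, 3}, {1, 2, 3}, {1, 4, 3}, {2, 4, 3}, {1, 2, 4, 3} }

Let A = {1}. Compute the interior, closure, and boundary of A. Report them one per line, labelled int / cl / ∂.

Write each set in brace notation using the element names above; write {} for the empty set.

open subsets of A: {}; so int(A) = {}
closure: X∖int(X∖A) = X∖{2, 4, 3} = {1}
∂A = {1} minus {} = {1}

int(A) = {}
cl(A)  = {1}
∂A     = {1}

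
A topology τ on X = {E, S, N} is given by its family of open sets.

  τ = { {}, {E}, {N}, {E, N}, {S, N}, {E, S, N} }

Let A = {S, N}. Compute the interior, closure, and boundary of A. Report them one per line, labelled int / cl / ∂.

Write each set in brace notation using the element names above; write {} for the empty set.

interior: largest open inside A is {S, N} (from {}, {N}, {S, N})
cl via duality: int({E}) = {E}, so X∖{E} = {S, N}
cl∖int = {}

int(A) = {S, N}
cl(A)  = {S, N}
∂A     = {}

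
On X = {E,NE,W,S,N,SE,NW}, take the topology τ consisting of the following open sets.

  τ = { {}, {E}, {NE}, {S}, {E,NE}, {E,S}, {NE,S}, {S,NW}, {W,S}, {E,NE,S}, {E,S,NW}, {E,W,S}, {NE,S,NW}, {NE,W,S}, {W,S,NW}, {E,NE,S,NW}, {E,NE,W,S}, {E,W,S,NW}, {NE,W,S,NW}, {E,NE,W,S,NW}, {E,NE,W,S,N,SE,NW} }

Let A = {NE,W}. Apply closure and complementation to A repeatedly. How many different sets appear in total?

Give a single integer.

8

cl via duality: int({E,S,N,SE,NW}) = {E,S,NW}, so X∖{E,S,NW} = {NE,W,N,SE}
Write k for closure, c for complement:
  1. A     = {NE,W}
  2. kA    = {NE,W,N,SE}
  3. cA    = {E,S,N,SE,NW}
  4. ckA   = {E,S,NW}
  5. kcA   = {E,W,S,N,SE,NW}
  6. ckcA  = {NE}
  7. kckcA = {NE,N,SE}
  8. ckckcA = {E,W,S,NW}
applying k or c yields no new set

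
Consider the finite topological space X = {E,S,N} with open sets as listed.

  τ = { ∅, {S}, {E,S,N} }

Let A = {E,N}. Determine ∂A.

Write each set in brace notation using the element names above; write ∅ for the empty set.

{E,N}

opens ⊆ A: ∅; union → int = ∅
complement {S}; its interior {S}; cl(A) = X∖{S} = {E,N}
boundary = {E,N} ∖ ∅ = {E,N}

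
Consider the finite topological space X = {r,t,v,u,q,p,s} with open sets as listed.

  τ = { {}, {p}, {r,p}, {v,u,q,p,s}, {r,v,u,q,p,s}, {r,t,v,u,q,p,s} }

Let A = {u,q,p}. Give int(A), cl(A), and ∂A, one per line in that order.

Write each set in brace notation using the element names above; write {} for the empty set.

opens ⊆ A: {}, {p}; union → int = {p}
complement {r,t,v,s}; its interior {}; cl(A) = X∖{} = {r,t,v,u,q,p,s}
boundary = {r,t,v,u,q,p,s} ∖ {p} = {r,t,v,u,q,s}

int(A) = {p}
cl(A)  = {r,t,v,u,q,p,s}
∂A     = {r,t,v,u,q,s}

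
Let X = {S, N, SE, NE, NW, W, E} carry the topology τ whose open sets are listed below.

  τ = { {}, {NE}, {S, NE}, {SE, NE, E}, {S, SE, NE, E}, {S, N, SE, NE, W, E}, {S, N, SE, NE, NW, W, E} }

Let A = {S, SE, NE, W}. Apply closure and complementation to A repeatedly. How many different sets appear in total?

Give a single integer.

complement {N, NW, E}; its interior {}; cl(A) = X∖{} = {S, N, SE, NE, NW, W, E}
With k = closure, c = complement:
  1. A     = {S, SE, NE, W}
  2. kA    = {S, N, SE, NE, NW, W, E}
  3. cA    = {N, NW, E}
  4. ckA   = {}
  5. kcA   = {N, SE, NW, W, E}
  6. ckcA  = {S, NE}
k, c of each give nothing new

6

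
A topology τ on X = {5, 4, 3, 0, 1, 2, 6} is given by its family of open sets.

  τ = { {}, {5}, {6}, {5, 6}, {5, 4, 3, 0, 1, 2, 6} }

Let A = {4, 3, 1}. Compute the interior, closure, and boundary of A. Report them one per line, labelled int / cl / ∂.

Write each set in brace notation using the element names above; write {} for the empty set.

int(A) = {}
cl(A)  = {4, 3, 0, 1, 2}
∂A     = {4, 3, 0, 1, 2}

interior: largest open inside A is {} (from {})
cl via duality: int({5, 0, 2, 6}) = {5, 6}, so X∖{5, 6} = {4, 3, 0, 1, 2}
cl∖int = {4, 3, 0, 1, 2}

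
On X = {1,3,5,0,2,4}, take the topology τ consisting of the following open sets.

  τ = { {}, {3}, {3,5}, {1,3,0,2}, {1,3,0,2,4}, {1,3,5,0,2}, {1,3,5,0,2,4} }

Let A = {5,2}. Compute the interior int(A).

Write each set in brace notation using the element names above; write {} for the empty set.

open subsets of A: {}; so int(A) = {}

{}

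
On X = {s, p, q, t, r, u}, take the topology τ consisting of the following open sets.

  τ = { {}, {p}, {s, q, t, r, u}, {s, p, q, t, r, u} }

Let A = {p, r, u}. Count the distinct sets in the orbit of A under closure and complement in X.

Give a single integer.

6

closure: X∖int(X∖A) = X∖{} = {s, p, q, t, r, u}
Let k=closure and c=complement:
  1. A     = {p, r, u}
  2. kA    = {s, p, q, t, r, u}
  3. cA    = {s, q, t}
  4. ckA   = {}
  5. kcA   = {s, q, t, r, u}
  6. ckcA  = {p}
— saturated at 6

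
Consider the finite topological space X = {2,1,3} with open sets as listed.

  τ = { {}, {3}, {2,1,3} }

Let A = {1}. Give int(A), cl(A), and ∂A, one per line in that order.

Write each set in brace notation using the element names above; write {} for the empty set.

int(A) = {}
cl(A)  = {2,1}
∂A     = {2,1}

open subsets of A: {}; so int(A) = {}
closure: X∖int(X∖A) = X∖{3} = {2,1}
∂A = {2,1} minus {} = {2,1}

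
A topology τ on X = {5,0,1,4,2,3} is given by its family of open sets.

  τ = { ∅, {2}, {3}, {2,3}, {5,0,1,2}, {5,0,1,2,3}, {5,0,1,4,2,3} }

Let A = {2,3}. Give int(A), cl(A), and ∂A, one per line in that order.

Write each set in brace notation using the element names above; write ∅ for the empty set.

int(A) = {2,3}
cl(A)  = {5,0,1,4,2,3}
∂A     = {5,0,1,4}

open subsets of A: ∅, {2}, {3}, {2,3}; so int(A) = {2,3}
closure: X∖int(X∖A) = X∖∅ = {5,0,1,4,2,3}
∂A = {5,0,1,4,2,3} minus {2,3} = {5,0,1,4}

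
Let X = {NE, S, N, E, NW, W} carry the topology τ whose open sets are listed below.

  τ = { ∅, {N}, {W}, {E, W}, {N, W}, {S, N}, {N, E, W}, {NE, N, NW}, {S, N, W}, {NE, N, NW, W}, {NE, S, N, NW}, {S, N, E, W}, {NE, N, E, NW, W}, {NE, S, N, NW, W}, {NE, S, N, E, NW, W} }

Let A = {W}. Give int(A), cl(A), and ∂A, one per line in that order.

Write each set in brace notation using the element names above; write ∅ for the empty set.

interior: largest open inside A is {W} (from ∅, {W})
cl via duality: int({NE, S, N, E, NW}) = {NE, S, N, NW}, so X∖{NE, S, N, NW} = {E, W}
cl∖int = {E}

int(A) = {W}
cl(A)  = {E, W}
∂A     = {E}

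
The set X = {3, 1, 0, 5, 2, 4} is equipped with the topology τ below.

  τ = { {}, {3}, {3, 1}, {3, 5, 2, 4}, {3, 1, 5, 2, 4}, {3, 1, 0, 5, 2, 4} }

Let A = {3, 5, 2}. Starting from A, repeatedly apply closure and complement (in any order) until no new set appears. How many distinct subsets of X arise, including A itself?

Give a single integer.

closure: X∖int(X∖A) = X∖{} = {3, 1, 0, 5, 2, 4}
Let k=closure and c=complement:
  1. A     = {3, 5, 2}
  2. kA    = {3, 1, 0, 5, 2, 4}
  3. cA    = {1, 0, 4}
  4. ckA   = {}
  5. kcA   = {1, 0, 5, 2, 4}
  6. ckcA  = {3}
— saturated at 6

6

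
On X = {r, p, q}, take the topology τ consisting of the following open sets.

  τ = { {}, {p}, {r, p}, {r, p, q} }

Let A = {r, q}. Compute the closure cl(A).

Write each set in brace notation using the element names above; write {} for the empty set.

{r, q}

X∖A={p}, int(X∖A)={p}, hence cl(A)={r, q}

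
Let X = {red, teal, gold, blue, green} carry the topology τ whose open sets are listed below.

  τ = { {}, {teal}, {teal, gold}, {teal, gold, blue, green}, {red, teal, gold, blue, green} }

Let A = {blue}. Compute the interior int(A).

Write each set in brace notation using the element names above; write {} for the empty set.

interior: largest open inside A is {} (from {})

{}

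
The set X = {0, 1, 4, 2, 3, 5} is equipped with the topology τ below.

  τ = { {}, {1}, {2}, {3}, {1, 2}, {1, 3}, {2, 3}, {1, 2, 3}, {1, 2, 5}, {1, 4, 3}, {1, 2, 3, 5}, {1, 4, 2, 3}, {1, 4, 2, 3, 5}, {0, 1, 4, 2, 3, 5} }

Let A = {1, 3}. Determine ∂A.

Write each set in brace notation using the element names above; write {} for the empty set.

interior: largest open inside A is {1, 3} (from {}, {3}, {1}, {1, 3})
cl via duality: int({0, 4, 2, 5}) = {2}, so X∖{2} = {0, 1, 4, 3, 5}
cl∖int = {0, 4, 5}

{0, 4, 5}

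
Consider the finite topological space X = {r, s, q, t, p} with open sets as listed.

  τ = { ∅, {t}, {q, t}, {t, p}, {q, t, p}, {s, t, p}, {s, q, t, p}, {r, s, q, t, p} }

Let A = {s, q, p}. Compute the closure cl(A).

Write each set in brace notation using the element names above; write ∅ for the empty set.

closure: X∖int(X∖A) = X∖{t} = {r, s, q, p}

{r, s, q, p}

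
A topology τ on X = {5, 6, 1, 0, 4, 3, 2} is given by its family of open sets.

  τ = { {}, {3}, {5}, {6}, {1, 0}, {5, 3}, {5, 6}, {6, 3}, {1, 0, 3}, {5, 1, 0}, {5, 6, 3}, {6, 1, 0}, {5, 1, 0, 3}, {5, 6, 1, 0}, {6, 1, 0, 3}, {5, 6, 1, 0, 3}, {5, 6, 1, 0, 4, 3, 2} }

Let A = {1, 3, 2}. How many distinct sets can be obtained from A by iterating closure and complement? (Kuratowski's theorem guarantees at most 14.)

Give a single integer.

10

complement {5, 6, 0, 4}; its interior {5, 6}; cl(A) = X∖{5, 6} = {1, 0, 4, 3, 2}
With k = closure, c = complement:
  1. A     = {1, 3, 2}
  2. kA    = {1, 0, 4, 3, 2}
  3. cA    = {5, 6, 0, 4}
  4. ckA   = {5, 6}
  5. kcA   = {5, 6, 1, 0, 4, 2}
  6. kckA  = {5, 6, 4, 2}
  7. ckcA  = {3}
  8. ckckA = {1, 0, 3}
  9. kckcA = {4, 3, 2}
  10. ckckcA = {5, 6, 1, 0}
k, c of each give nothing new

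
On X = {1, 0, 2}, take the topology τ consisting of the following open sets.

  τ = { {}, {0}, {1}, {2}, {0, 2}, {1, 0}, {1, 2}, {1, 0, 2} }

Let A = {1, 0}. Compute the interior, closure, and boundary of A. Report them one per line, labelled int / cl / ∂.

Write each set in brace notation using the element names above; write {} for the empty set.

interior: largest open inside A is {1, 0} (from {}, {0}, {1}, {1, 0})
cl via duality: int({2}) = {2}, so X∖{2} = {1, 0}
cl∖int = {}

int(A) = {1, 0}
cl(A)  = {1, 0}
∂A     = {}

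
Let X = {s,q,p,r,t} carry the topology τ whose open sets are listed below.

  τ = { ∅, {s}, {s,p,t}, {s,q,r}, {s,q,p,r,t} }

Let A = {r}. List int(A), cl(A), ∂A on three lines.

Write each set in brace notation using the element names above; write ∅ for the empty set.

interior: largest open inside A is ∅ (from ∅)
cl via duality: int({s,q,p,t}) = {s,p,t}, so X∖{s,p,t} = {q,r}
cl∖int = {q,r}

int(A) = ∅
cl(A)  = {q,r}
∂A     = {q,r}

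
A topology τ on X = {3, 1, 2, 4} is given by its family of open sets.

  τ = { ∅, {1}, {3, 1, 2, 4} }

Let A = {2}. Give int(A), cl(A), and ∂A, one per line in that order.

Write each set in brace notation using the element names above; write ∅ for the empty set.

int(A) = ∅
cl(A)  = {3, 2, 4}
∂A     = {3, 2, 4}

U open, U⊆A: ∅. int(A) = ⋃ = ∅
X∖A={3, 1, 4}, int(X∖A)={1}, hence cl(A)={3, 2, 4}
∂A: remove int from cl → {3, 2, 4}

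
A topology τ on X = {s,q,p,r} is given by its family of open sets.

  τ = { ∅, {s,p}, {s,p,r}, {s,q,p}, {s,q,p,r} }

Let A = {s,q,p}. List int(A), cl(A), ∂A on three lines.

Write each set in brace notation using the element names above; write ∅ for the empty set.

int(A) = {s,q,p}
cl(A)  = {s,q,p,r}
∂A     = {r}

open subsets of A: ∅, {s,p}, {s,q,p}; so int(A) = {s,q,p}
closure: X∖int(X∖A) = X∖∅ = {s,q,p,r}
∂A = {s,q,p,r} minus {s,q,p} = {r}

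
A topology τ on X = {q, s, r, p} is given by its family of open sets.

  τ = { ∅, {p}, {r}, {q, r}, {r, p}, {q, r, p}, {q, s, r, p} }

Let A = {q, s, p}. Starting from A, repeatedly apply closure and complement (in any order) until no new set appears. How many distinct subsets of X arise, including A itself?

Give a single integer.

6

cl via duality: int({r}) = {r}, so X∖{r} = {q, s, p}
Write k for closure, c for complement:
  1. A     = {q, s, p}
  2. cA    = {r}
  3. kcA   = {q, s, r}
  4. ckcA  = {p}
  5. kckcA = {s, p}
  6. ckckcA = {q, r}
applying k or c yields no new set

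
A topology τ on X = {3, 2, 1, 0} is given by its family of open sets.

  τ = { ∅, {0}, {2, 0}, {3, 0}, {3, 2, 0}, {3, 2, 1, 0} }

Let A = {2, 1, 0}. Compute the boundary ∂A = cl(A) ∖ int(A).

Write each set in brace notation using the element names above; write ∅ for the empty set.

{3, 1}

opens ⊆ A: ∅, {0}, {2, 0}; union → int = {2, 0}
complement {3}; its interior ∅; cl(A) = X∖∅ = {3, 2, 1, 0}
boundary = {3, 2, 1, 0} ∖ {2, 0} = {3, 1}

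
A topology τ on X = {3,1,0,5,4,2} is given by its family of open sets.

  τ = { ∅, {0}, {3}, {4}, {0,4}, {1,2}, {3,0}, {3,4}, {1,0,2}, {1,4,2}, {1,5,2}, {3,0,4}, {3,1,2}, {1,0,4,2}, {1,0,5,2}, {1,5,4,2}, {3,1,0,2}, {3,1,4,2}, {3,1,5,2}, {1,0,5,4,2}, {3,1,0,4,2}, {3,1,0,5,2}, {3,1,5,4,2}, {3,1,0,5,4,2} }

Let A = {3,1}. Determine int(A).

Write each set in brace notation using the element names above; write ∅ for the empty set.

{3}

U open, U⊆A: ∅, {3}. int(A) = ⋃ = {3}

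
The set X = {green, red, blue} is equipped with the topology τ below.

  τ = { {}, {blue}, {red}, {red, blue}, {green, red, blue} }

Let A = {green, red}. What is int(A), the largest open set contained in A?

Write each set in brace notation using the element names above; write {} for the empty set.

opens ⊆ A: {}, {red}; union → int = {red}

{red}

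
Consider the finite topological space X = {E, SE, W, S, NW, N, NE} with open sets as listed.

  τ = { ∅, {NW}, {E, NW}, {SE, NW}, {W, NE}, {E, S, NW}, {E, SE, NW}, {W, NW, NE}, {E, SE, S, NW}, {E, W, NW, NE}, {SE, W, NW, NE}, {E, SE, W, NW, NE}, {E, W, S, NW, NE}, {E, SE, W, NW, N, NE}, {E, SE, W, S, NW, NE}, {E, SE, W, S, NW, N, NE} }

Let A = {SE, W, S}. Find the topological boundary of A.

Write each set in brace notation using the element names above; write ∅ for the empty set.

{SE, W, S, N, NE}

interior: largest open inside A is ∅ (from ∅)
cl via duality: int({E, NW, N, NE}) = {E, NW}, so X∖{E, NW} = {SE, W, S, N, NE}
cl∖int = {SE, W, S, N, NE}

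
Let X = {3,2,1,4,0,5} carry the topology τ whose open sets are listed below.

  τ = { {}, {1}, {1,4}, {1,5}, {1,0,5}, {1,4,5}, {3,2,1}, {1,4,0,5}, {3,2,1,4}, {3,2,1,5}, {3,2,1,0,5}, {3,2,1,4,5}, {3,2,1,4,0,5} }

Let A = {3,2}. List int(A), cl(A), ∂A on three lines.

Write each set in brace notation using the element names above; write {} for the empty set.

interior: largest open inside A is {} (from {})
cl via duality: int({1,4,0,5}) = {1,4,0,5}, so X∖{1,4,0,5} = {3,2}
cl∖int = {3,2}

int(A) = {}
cl(A)  = {3,2}
∂A     = {3,2}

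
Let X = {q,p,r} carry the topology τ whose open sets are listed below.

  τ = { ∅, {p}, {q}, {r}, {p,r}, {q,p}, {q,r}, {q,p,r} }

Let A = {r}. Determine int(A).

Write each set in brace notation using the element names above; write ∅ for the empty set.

opens ⊆ A: ∅, {r}; union → int = {r}

{r}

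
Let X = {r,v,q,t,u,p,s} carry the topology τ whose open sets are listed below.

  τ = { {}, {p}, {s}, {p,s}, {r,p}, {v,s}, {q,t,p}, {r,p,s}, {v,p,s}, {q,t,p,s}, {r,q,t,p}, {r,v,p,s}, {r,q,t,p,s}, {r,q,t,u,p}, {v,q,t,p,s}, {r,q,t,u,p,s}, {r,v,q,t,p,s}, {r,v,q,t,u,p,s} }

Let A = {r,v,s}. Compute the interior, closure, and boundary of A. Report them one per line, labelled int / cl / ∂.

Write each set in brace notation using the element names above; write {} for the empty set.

open subsets of A: {}, {s}, {v,s}; so int(A) = {v,s}
closure: X∖int(X∖A) = X∖{q,t,p} = {r,v,u,s}
∂A = {r,v,u,s} minus {v,s} = {r,u}

int(A) = {v,s}
cl(A)  = {r,v,u,s}
∂A     = {r,u}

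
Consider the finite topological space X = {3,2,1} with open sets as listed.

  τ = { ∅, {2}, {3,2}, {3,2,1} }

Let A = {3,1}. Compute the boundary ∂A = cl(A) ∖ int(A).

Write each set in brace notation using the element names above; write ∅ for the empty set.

open subsets of A: ∅; so int(A) = ∅
closure: X∖int(X∖A) = X∖{2} = {3,1}
∂A = {3,1} minus ∅ = {3,1}

{3,1}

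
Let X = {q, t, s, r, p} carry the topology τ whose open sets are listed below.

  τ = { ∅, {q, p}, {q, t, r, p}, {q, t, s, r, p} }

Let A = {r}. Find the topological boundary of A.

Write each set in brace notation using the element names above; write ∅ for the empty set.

{t, s, r}

open subsets of A: ∅; so int(A) = ∅
closure: X∖int(X∖A) = X∖{q, p} = {t, s, r}
∂A = {t, s, r} minus ∅ = {t, s, r}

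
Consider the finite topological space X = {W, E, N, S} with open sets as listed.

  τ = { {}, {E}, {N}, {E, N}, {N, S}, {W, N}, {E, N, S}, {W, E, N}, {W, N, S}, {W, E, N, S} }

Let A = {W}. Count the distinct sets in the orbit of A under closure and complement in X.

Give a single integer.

4

complement {E, N, S}; its interior {E, N, S}; cl(A) = X∖{E, N, S} = {W}
With k = closure, c = complement:
  1. A     = {W}
  2. cA    = {E, N, S}
  3. kcA   = {W, E, N, S}
  4. ckcA  = {}
k, c of each give nothing new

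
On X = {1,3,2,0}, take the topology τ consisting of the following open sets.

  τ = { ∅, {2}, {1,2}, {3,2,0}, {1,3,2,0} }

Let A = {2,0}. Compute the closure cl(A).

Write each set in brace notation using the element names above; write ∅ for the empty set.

X∖A={1,3}, int(X∖A)=∅, hence cl(A)={1,3,2,0}

{1,3,2,0}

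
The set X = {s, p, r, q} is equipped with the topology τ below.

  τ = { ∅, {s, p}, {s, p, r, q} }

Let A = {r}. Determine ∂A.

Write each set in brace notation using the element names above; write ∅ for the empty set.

{r, q}

opens ⊆ A: ∅; union → int = ∅
complement {s, p, q}; its interior {s, p}; cl(A) = X∖{s, p} = {r, q}
boundary = {r, q} ∖ ∅ = {r, q}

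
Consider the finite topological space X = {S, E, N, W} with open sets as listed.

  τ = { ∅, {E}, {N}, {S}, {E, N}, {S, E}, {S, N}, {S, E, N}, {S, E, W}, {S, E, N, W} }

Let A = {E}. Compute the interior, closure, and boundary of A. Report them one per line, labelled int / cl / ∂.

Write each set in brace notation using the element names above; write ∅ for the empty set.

int(A) = {E}
cl(A)  = {E, W}
∂A     = {W}

U open, U⊆A: ∅, {E}. int(A) = ⋃ = {E}
X∖A={S, N, W}, int(X∖A)={S, N}, hence cl(A)={E, W}
∂A: remove int from cl → {W}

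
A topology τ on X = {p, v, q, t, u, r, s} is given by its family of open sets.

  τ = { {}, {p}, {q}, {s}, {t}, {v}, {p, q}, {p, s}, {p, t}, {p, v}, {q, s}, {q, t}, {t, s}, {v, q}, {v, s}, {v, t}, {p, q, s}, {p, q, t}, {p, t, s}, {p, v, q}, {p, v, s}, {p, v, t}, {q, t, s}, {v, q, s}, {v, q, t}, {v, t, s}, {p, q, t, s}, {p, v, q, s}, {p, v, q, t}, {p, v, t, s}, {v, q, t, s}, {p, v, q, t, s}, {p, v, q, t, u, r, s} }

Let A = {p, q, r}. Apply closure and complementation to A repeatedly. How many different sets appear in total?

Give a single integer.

6

cl via duality: int({v, t, u, s}) = {v, t, s}, so X∖{v, t, s} = {p, q, u, r}
Write k for closure, c for complement:
  1. A     = {p, q, r}
  2. kA    = {p, q, u, r}
  3. cA    = {v, t, u, s}
  4. ckA   = {v, t, s}
  5. kcA   = {v, t, u, r, s}
  6. ckcA  = {p, q}
applying k or c yields no new set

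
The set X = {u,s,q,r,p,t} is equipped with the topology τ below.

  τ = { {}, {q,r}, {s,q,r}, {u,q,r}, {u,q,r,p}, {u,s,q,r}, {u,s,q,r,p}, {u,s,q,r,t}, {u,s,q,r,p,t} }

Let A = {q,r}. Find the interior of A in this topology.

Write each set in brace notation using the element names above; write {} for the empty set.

U open, U⊆A: {}, {q,r}. int(A) = ⋃ = {q,r}

{q,r}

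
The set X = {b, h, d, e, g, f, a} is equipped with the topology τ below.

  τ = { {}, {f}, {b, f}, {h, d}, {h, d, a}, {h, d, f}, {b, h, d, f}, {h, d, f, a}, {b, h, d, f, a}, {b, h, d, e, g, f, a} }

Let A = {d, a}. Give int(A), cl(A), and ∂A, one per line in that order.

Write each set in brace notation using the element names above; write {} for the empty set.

U open, U⊆A: {}. int(A) = ⋃ = {}
X∖A={b, h, e, g, f}, int(X∖A)={b, f}, hence cl(A)={h, d, e, g, a}
∂A: remove int from cl → {h, d, e, g, a}

int(A) = {}
cl(A)  = {h, d, e, g, a}
∂A     = {h, d, e, g, a}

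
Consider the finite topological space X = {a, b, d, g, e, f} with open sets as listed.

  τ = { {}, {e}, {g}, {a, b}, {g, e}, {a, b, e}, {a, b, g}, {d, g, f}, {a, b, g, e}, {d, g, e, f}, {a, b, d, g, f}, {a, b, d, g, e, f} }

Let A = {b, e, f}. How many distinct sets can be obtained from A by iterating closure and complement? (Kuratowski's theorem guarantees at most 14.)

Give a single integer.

complement {a, d, g}; its interior {g}; cl(A) = X∖{g} = {a, b, d, e, f}
With k = closure, c = complement:
  1. A     = {b, e, f}
  2. kA    = {a, b, d, e, f}
  3. cA    = {a, d, g}
  4. ckA   = {g}
  5. kcA   = {a, b, d, g, f}
  6. kckA  = {d, g, f}
  7. ckcA  = {e}
  8. ckckA = {a, b, e}
k, c of each give nothing new

8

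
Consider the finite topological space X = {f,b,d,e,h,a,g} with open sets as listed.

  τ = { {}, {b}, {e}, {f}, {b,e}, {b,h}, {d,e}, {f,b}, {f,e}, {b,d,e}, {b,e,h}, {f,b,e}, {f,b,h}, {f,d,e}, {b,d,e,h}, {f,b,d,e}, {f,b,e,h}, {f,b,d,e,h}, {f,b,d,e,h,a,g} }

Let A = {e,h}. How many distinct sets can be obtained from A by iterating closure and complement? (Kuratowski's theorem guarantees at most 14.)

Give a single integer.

complement {f,b,d,a,g}; its interior {f,b}; cl(A) = X∖{f,b} = {d,e,h,a,g}
With k = closure, c = complement:
  1. A     = {e,h}
  2. kA    = {d,e,h,a,g}
  3. cA    = {f,b,d,a,g}
  4. ckA   = {f,b}
  5. kcA   = {f,b,d,h,a,g}
  6. kckA  = {f,b,h,a,g}
  7. ckcA  = {e}
  8. ckckA = {d,e}
  9. kckcA = {d,e,a,g}
  10. ckckcA = {f,b,h}
k, c of each give nothing new

10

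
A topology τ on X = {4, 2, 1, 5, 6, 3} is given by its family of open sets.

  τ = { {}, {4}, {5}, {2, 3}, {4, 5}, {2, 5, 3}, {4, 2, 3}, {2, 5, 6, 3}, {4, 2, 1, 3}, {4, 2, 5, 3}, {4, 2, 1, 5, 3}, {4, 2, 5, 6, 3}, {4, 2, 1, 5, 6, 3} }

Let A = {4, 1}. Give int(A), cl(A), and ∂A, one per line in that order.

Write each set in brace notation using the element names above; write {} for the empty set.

int(A) = {4}
cl(A)  = {4, 1}
∂A     = {1}

interior: largest open inside A is {4} (from {}, {4})
cl via duality: int({2, 5, 6, 3}) = {2, 5, 6, 3}, so X∖{2, 5, 6, 3} = {4, 1}
cl∖int = {1}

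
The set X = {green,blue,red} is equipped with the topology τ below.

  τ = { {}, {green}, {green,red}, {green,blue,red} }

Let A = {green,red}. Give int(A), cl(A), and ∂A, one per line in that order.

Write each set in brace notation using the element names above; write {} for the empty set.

int(A) = {green,red}
cl(A)  = {green,blue,red}
∂A     = {blue}

interior: largest open inside A is {green,red} (from {}, {green}, {green,red})
cl via duality: int({blue}) = {}, so X∖{} = {green,blue,red}
cl∖int = {blue}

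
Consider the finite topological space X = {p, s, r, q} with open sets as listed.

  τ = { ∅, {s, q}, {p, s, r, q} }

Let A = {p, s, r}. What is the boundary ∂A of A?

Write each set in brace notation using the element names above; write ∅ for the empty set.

U open, U⊆A: ∅. int(A) = ⋃ = ∅
X∖A={q}, int(X∖A)=∅, hence cl(A)={p, s, r, q}
∂A: remove int from cl → {p, s, r, q}

{p, s, r, q}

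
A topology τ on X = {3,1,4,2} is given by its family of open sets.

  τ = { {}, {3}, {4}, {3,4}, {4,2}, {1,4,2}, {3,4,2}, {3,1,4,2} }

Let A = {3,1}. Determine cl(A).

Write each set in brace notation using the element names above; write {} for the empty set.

cl via duality: int({4,2}) = {4,2}, so X∖{4,2} = {3,1}

{3,1}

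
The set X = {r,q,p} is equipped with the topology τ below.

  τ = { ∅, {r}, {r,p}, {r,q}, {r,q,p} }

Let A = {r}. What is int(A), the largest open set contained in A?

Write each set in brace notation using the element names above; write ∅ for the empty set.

interior: largest open inside A is {r} (from ∅, {r})

{r}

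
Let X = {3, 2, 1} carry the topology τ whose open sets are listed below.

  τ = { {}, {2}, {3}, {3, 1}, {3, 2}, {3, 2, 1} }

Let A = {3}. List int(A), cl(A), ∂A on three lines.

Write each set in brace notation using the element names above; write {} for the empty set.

int(A) = {3}
cl(A)  = {3, 1}
∂A     = {1}

U open, U⊆A: {}, {3}. int(A) = ⋃ = {3}
X∖A={2, 1}, int(X∖A)={2}, hence cl(A)={3, 1}
∂A: remove int from cl → {1}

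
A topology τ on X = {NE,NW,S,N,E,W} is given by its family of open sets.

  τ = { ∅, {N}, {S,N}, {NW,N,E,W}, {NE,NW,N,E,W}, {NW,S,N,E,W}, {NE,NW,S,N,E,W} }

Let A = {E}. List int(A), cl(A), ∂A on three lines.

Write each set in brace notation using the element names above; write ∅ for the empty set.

interior: largest open inside A is ∅ (from ∅)
cl via duality: int({NE,NW,S,N,W}) = {S,N}, so X∖{S,N} = {NE,NW,E,W}
cl∖int = {NE,NW,E,W}

int(A) = ∅
cl(A)  = {NE,NW,E,W}
∂A     = {NE,NW,E,W}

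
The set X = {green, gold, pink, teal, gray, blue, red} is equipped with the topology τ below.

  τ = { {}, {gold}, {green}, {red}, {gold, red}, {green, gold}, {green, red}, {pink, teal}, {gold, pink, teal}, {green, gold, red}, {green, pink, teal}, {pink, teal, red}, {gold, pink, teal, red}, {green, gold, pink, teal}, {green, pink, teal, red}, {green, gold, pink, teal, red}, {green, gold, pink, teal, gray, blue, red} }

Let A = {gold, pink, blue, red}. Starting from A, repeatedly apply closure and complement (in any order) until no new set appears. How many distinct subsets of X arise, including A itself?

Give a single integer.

10

complement {green, teal, gray}; its interior {green}; cl(A) = X∖{green} = {gold, pink, teal, gray, blue, red}
With k = closure, c = complement:
  1. A     = {gold, pink, blue, red}
  2. kA    = {gold, pink, teal, gray, blue, red}
  3. cA    = {green, teal, gray}
  4. ckA   = {green}
  5. kcA   = {green, pink, teal, gray, blue}
  6. kckA  = {green, gray, blue}
  7. ckcA  = {gold, red}
  8. ckckA = {gold, pink, teal, red}
  9. kckcA = {gold, gray, blue, red}
  10. ckckcA = {green, pink, teal}
k, c of each give nothing new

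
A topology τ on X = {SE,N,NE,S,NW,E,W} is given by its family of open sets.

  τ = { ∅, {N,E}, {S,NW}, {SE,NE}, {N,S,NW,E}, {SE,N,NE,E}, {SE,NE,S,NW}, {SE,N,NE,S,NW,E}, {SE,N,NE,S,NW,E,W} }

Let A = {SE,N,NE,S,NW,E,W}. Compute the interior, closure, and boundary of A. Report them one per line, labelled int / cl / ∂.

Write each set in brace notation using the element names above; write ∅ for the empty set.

int(A) = {SE,N,NE,S,NW,E,W}
cl(A)  = {SE,N,NE,S,NW,E,W}
∂A     = ∅

interior: largest open inside A is {SE,N,NE,S,NW,E,W} (from ∅, {SE,NE}, {S,NW}, {N,E}, {SE,N,NE,E}, {N,S,NW,E}, {SE,NE,S,NW}, {SE,N,NE,S,NW,E}, {SE,N,NE,S,NW,E,W})
cl via duality: int(∅) = ∅, so X∖∅ = {SE,N,NE,S,NW,E,W}
cl∖int = ∅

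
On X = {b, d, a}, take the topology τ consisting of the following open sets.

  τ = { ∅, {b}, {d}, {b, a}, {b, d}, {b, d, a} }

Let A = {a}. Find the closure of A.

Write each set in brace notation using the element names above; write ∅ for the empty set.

{a}

cl via duality: int({b, d}) = {b, d}, so X∖{b, d} = {a}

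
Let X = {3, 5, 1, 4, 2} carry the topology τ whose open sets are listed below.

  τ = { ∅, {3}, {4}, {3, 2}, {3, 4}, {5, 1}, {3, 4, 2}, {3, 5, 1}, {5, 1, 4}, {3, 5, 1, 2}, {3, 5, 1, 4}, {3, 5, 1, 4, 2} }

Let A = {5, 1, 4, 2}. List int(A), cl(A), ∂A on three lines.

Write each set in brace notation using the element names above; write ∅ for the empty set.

interior: largest open inside A is {5, 1, 4} (from ∅, {4}, {5, 1}, {5, 1, 4})
cl via duality: int({3}) = {3}, so X∖{3} = {5, 1, 4, 2}
cl∖int = {2}

int(A) = {5, 1, 4}
cl(A)  = {5, 1, 4, 2}
∂A     = {2}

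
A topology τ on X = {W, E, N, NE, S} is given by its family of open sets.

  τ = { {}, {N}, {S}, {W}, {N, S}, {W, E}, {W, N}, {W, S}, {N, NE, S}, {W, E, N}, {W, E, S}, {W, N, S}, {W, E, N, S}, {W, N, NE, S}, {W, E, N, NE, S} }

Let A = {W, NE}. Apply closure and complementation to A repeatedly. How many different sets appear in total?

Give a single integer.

complement {E, N, S}; its interior {N, S}; cl(A) = X∖{N, S} = {W, E, NE}
With k = closure, c = complement:
  1. A     = {W, NE}
  2. kA    = {W, E, NE}
  3. cA    = {E, N, S}
  4. ckA   = {N, S}
  5. kcA   = {E, N, NE, S}
  6. kckA  = {N, NE, S}
  7. ckcA  = {W}
  8. ckckA = {W, E}
k, c of each give nothing new

8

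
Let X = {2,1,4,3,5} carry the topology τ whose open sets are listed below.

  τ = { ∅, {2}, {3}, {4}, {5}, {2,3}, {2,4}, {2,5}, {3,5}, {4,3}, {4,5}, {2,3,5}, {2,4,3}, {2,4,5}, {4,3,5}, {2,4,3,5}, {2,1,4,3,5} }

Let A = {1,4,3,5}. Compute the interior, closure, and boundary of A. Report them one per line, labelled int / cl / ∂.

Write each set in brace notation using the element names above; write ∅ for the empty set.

open subsets of A: ∅, {4}, {5}, {3}, {4,3}, {3,5}, {4,5}, {4,3,5}; so int(A) = {4,3,5}
closure: X∖int(X∖A) = X∖{2} = {1,4,3,5}
∂A = {1,4,3,5} minus {4,3,5} = {1}

int(A) = {4,3,5}
cl(A)  = {1,4,3,5}
∂A     = {1}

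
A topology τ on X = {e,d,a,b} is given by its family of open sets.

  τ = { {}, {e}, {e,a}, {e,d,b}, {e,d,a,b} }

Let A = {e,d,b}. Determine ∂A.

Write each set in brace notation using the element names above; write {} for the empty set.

U open, U⊆A: {}, {e}, {e,d,b}. int(A) = ⋃ = {e,d,b}
X∖A={a}, int(X∖A)={}, hence cl(A)={e,d,a,b}
∂A: remove int from cl → {a}

{a}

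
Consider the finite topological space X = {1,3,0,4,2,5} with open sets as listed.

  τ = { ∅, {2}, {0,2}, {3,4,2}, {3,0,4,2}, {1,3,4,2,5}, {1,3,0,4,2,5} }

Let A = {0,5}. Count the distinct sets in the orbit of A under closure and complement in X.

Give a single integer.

6

complement {1,3,4,2}; its interior {3,4,2}; cl(A) = X∖{3,4,2} = {1,0,5}
With k = closure, c = complement:
  1. A     = {0,5}
  2. kA    = {1,0,5}
  3. cA    = {1,3,4,2}
  4. ckA   = {3,4,2}
  5. kcA   = {1,3,0,4,2,5}
  6. ckcA  = ∅
k, c of each give nothing new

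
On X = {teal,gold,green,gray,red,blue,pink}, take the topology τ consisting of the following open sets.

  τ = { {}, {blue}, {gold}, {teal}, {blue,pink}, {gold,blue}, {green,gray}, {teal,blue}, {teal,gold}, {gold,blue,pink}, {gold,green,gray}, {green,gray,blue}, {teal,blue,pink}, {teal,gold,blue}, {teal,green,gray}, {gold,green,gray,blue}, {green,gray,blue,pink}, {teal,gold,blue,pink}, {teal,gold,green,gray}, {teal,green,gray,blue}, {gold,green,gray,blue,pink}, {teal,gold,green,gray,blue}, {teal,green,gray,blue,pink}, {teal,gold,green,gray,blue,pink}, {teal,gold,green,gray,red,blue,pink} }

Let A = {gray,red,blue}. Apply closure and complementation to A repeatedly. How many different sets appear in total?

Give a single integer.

12

complement {teal,gold,green,pink}; its interior {teal,gold}; cl(A) = X∖{teal,gold} = {green,gray,red,blue,pink}
With k = closure, c = complement:
  1. A     = {gray,red,blue}
  2. kA    = {green,gray,red,blue,pink}
  3. cA    = {teal,gold,green,pink}
  4. ckA   = {teal,gold}
  5. kcA   = {teal,gold,green,gray,red,pink}
  6. kckA  = {teal,gold,red}
  7. ckcA  = {blue}
  8. ckckA = {green,gray,blue,pink}
  9. kckcA = {red,blue,pink}
  10. ckckcA = {teal,gold,green,gray}
  11. kckckcA = {teal,gold,green,gray,red}
  12. ckckckcA = {blue,pink}
k, c of each give nothing new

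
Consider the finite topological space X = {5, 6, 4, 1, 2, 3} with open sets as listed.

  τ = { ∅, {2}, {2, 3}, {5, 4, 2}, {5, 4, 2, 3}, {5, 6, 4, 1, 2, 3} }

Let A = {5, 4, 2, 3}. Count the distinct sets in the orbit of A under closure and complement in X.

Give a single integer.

4

closure: X∖int(X∖A) = X∖∅ = {5, 6, 4, 1, 2, 3}
Let k=closure and c=complement:
  1. A     = {5, 4, 2, 3}
  2. kA    = {5, 6, 4, 1, 2, 3}
  3. cA    = {6, 1}
  4. ckA   = ∅
— saturated at 4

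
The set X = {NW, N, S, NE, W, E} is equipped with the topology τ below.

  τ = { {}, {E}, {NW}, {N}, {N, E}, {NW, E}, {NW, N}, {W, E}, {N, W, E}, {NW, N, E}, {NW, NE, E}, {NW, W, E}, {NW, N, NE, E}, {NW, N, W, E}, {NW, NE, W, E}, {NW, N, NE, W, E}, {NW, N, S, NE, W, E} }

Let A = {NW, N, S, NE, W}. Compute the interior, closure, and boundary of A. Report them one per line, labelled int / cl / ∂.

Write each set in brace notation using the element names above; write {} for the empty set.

interior: largest open inside A is {NW, N} (from {}, {N}, {NW}, {NW, N})
cl via duality: int({E}) = {E}, so X∖{E} = {NW, N, S, NE, W}
cl∖int = {S, NE, W}

int(A) = {NW, N}
cl(A)  = {NW, N, S, NE, W}
∂A     = {S, NE, W}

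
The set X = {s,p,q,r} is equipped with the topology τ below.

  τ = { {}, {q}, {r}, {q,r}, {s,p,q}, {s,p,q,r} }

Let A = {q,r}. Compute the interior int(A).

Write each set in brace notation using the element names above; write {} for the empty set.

open subsets of A: {}, {q}, {r}, {q,r}; so int(A) = {q,r}

{q,r}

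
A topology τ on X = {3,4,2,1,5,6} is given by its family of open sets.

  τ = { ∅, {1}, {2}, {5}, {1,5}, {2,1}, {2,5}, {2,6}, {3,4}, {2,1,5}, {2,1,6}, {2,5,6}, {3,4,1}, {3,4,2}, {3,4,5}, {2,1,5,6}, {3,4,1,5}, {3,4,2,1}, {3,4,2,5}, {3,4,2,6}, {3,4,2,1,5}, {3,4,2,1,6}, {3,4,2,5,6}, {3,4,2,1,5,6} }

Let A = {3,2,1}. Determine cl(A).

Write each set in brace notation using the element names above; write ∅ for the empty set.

complement {4,5,6}; its interior {5}; cl(A) = X∖{5} = {3,4,2,1,6}

{3,4,2,1,6}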